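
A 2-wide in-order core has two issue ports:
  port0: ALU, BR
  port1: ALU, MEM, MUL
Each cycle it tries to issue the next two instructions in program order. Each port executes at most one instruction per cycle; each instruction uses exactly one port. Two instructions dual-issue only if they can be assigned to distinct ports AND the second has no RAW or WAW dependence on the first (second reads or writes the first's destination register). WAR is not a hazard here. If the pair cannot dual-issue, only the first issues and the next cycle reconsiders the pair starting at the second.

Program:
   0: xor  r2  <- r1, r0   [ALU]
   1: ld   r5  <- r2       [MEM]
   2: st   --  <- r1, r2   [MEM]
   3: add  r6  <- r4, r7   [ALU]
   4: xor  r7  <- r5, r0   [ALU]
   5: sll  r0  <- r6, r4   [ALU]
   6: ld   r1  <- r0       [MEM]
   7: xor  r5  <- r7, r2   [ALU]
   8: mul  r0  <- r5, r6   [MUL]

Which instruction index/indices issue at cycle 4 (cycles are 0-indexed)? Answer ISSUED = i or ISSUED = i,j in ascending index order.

[0] i0  xor  -- RAW r2
[1] i1  ld  -- no-port MEM/MEM
[2] i2+i3  st/add  -- 2-wide
[3] i4+i5  xor/sll  -- 2-wide
[4] i6+i7  ld/xor  -- 2-wide
[5] i8  mul  -- tail

ISSUED = 6,7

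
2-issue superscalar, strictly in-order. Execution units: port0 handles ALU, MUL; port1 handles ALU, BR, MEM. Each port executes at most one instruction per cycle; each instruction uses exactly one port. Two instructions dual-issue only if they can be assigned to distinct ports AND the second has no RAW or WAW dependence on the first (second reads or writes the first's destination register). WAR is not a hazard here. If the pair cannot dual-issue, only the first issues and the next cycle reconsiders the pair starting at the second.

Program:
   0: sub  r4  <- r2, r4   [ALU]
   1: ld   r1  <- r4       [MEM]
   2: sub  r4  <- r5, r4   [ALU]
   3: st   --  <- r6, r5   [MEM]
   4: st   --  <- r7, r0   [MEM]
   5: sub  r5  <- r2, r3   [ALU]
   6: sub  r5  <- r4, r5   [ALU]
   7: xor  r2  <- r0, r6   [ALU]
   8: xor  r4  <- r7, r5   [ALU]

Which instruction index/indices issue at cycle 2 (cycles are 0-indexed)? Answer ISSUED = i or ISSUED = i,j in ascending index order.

ISSUED = 3

c0: i0 sub  RAW r4
c1: i1+i2 ld+sub  dual
c2: i3 st  no-port MEM/MEM
c3: i4+i5 st+sub  dual
c4: i6+i7 sub+xor  dual
c5: i8 xor  tail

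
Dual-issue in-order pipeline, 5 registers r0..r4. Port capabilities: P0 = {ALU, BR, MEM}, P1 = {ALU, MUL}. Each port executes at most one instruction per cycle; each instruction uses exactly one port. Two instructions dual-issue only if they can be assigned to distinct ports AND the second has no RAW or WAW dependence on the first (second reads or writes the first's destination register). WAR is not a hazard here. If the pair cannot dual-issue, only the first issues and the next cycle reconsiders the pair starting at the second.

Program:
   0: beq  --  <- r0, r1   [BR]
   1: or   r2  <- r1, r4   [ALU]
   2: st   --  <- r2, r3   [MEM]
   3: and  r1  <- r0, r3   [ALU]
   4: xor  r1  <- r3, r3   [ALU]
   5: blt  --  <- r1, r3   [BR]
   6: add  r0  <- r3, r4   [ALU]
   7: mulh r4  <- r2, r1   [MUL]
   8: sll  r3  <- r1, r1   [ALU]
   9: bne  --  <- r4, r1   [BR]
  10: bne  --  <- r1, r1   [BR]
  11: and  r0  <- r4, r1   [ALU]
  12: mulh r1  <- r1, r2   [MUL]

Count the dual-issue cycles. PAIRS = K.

PAIRS = 5

c0: i0&i1 beq/or  2-wide
c1: i2&i3 st/and  2-wide
c2: i4 xor  RAW r1
c3: i5&i6 blt/add  2-wide
c4: i7&i8 mulh/sll  2-wide
c5: i9 bne  no-port BR/BR
c6: i10&i11 bne/and  2-wide
c7: i12 mulh  tail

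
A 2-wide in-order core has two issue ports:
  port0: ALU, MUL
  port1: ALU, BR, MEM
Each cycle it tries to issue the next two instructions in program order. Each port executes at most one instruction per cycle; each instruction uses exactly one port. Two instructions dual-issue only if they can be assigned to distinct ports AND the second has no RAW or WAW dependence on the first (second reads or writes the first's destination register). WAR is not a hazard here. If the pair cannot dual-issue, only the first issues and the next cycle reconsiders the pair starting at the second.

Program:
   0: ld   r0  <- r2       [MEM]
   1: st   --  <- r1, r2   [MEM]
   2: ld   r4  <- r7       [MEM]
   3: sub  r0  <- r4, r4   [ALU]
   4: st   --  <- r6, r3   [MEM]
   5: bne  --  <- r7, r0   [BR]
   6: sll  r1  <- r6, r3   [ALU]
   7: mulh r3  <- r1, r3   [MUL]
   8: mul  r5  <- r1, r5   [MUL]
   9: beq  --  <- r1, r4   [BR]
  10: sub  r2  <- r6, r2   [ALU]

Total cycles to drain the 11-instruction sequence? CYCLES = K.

#0 head=0: ld.MEM i0 no-port MEM/MEM
#1 head=1: st.MEM i1 no-port MEM/MEM
#2 head=2: ld.MEM i2 RAW r4
#3 head=3: sub.ALU;st.MEM i3+i4 pair
#4 head=5: bne.BR;sll.ALU i5+i6 pair
#5 head=7: mulh.MUL i7 no-port MUL/MUL
#6 head=8: mul.MUL;beq.BR i8+i9 pair
#7 head=10: sub.ALU i10 tail

CYCLES = 8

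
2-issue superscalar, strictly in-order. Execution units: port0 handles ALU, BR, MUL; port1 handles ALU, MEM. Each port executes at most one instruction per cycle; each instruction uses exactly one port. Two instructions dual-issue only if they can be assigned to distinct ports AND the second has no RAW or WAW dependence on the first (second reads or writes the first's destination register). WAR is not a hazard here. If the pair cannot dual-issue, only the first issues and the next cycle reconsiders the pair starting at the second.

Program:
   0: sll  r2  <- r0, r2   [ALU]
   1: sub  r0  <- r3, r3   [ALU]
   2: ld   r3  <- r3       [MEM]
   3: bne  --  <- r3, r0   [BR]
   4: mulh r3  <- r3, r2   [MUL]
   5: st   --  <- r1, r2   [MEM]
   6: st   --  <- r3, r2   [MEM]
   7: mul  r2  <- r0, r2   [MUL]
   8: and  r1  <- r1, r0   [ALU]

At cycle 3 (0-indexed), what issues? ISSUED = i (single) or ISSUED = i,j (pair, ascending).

ISSUED = 4,5

c0: i0+i1 sll;sub  2-wide
c1: i2 ld  RAW r3
c2: i3 bne  no-port BR/MUL
c3: i4+i5 mulh;st  2-wide
c4: i6+i7 st;mul  2-wide
c5: i8 and  tail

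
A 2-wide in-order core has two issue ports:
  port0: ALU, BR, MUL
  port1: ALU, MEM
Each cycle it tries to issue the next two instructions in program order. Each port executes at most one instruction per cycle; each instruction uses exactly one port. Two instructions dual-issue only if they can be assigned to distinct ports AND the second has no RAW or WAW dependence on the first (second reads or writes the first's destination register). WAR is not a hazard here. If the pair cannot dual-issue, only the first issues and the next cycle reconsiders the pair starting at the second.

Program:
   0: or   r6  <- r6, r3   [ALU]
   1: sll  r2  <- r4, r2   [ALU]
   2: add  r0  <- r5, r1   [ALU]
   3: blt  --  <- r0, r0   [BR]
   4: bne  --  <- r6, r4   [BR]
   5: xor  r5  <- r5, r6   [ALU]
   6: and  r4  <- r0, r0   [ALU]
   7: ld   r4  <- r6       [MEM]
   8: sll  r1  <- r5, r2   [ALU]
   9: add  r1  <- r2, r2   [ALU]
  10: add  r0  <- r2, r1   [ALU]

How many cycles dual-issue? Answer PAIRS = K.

PAIRS = 3

t=0 i0+i1:or.ALU sll.ALU ; 2-wide
t=1 i2:add.ALU ; RAW r0
t=2 i3:blt.BR ; no-port BR/BR
t=3 i4+i5:bne.BR xor.ALU ; 2-wide
t=4 i6:and.ALU ; WAW r4
t=5 i7+i8:ld.MEM sll.ALU ; 2-wide
t=6 i9:add.ALU ; RAW r1
t=7 i10:add.ALU ; tail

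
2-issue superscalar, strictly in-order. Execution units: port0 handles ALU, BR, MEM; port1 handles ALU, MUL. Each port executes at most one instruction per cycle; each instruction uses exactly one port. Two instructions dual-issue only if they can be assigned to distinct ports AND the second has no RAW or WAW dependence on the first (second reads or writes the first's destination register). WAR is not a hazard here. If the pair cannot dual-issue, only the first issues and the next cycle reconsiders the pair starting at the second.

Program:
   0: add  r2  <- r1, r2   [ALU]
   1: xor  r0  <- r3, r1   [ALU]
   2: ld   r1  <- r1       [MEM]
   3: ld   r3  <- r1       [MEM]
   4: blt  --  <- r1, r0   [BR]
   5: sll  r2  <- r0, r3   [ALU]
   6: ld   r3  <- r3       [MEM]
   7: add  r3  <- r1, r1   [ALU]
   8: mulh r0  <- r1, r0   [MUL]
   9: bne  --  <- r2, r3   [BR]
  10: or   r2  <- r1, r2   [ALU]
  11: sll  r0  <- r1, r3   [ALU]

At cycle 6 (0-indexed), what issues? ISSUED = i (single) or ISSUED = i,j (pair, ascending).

ISSUED = 9,10

c0: i0,i1 add.ALU+xor.ALU  pair
c1: i2 ld.MEM  no-port MEM/MEM
c2: i3 ld.MEM  no-port MEM/BR
c3: i4,i5 blt.BR+sll.ALU  pair
c4: i6 ld.MEM  WAW r3
c5: i7,i8 add.ALU+mulh.MUL  pair
c6: i9,i10 bne.BR+or.ALU  pair
c7: i11 sll.ALU  tail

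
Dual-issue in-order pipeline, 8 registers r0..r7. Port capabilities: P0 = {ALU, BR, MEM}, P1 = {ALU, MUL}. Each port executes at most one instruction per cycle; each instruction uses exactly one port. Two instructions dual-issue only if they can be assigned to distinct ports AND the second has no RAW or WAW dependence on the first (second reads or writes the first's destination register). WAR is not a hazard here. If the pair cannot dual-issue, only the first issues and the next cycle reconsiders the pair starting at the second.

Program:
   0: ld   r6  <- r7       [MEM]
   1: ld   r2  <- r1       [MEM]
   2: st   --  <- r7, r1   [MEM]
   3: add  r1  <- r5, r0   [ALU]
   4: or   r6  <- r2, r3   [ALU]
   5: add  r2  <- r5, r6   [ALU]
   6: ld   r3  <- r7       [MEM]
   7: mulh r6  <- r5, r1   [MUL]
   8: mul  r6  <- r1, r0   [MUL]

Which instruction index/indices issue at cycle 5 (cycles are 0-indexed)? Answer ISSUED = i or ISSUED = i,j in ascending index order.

ISSUED = 7

#0 head=0: ld.MEM i0 no-port MEM/MEM
#1 head=1: ld.MEM i1 no-port MEM/MEM
#2 head=2: st.MEM;add.ALU i2&i3 pair
#3 head=4: or.ALU i4 RAW r6
#4 head=5: add.ALU;ld.MEM i5&i6 pair
#5 head=7: mulh.MUL i7 no-port MUL/MUL
#6 head=8: mul.MUL i8 tail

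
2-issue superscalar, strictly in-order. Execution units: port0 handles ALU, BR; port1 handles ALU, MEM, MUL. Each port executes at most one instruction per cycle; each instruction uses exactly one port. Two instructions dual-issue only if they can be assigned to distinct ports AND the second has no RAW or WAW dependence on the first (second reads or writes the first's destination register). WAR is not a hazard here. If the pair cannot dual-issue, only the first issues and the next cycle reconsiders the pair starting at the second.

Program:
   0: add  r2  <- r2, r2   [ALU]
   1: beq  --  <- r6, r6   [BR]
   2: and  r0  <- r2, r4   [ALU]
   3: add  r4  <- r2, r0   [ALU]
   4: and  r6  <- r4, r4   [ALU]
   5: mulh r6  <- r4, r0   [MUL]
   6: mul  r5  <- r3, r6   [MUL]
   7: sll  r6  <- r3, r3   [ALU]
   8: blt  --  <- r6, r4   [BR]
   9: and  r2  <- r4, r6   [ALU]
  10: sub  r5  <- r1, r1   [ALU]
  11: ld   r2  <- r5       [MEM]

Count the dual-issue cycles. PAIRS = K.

PAIRS = 3

[0] i0&i1  add+beq  -- 2-wide
[1] i2  and  -- RAW r0
[2] i3  add  -- RAW r4
[3] i4  and  -- WAW r6
[4] i5  mulh  -- no-port MUL/MUL
[5] i6&i7  mul+sll  -- 2-wide
[6] i8&i9  blt+and  -- 2-wide
[7] i10  sub  -- RAW r5
[8] i11  ld  -- tail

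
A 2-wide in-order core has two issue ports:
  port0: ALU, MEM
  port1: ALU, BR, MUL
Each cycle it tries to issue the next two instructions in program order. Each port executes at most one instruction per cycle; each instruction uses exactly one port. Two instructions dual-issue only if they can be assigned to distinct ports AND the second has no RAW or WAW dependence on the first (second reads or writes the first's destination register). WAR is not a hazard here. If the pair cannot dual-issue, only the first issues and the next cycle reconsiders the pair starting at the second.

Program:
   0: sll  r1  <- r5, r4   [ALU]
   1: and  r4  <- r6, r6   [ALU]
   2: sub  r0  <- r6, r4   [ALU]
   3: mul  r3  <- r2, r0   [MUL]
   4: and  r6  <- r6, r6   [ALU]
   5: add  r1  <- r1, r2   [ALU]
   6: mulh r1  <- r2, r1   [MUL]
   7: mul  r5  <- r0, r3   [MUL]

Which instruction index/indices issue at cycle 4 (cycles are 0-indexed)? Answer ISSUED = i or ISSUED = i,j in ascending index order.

ISSUED = 6

t=0 i0/i1:sll.ALU+and.ALU ; pair
t=1 i2:sub.ALU ; RAW r0
t=2 i3/i4:mul.MUL+and.ALU ; pair
t=3 i5:add.ALU ; RAW+WAW r1
t=4 i6:mulh.MUL ; no-port MUL/MUL
t=5 i7:mul.MUL ; tail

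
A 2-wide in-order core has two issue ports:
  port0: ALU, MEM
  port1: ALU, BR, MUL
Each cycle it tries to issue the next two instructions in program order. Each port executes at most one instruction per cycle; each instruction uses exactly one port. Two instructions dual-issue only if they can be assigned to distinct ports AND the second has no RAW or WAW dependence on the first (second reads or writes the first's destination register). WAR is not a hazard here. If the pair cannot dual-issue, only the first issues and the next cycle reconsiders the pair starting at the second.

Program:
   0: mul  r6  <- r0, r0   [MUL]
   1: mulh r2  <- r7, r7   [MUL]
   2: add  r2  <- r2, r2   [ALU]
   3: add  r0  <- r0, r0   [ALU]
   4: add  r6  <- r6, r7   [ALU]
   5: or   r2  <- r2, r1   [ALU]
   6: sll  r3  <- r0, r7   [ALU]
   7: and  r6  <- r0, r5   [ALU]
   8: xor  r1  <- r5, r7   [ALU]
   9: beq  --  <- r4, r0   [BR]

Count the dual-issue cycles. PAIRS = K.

c0: i0 mul.MUL  no-port MUL/MUL
c1: i1 mulh.MUL  RAW+WAW r2
c2: i2,i3 add.ALU;add.ALU  2-wide
c3: i4,i5 add.ALU;or.ALU  2-wide
c4: i6,i7 sll.ALU;and.ALU  2-wide
c5: i8,i9 xor.ALU;beq.BR  2-wide

PAIRS = 4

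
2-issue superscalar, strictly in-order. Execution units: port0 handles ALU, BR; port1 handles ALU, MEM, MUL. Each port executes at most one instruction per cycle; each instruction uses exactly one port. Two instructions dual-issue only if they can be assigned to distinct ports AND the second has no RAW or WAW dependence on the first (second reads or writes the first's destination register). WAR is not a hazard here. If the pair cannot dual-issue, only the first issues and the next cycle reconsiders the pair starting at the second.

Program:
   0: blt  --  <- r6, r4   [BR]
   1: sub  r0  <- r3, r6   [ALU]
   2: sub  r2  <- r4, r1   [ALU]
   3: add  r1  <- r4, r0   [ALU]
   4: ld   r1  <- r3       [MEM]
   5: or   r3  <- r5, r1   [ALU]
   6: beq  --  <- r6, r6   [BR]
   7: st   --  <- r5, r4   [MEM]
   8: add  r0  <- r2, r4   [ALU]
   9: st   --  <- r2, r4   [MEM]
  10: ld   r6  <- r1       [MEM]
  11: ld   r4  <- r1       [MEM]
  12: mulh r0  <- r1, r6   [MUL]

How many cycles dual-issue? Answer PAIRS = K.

[0] i0/i1  blt+sub  -- dual
[1] i2/i3  sub+add  -- dual
[2] i4  ld  -- RAW r1
[3] i5/i6  or+beq  -- dual
[4] i7/i8  st+add  -- dual
[5] i9  st  -- no-port MEM/MEM
[6] i10  ld  -- no-port MEM/MEM
[7] i11  ld  -- no-port MEM/MUL
[8] i12  mulh  -- tail

PAIRS = 4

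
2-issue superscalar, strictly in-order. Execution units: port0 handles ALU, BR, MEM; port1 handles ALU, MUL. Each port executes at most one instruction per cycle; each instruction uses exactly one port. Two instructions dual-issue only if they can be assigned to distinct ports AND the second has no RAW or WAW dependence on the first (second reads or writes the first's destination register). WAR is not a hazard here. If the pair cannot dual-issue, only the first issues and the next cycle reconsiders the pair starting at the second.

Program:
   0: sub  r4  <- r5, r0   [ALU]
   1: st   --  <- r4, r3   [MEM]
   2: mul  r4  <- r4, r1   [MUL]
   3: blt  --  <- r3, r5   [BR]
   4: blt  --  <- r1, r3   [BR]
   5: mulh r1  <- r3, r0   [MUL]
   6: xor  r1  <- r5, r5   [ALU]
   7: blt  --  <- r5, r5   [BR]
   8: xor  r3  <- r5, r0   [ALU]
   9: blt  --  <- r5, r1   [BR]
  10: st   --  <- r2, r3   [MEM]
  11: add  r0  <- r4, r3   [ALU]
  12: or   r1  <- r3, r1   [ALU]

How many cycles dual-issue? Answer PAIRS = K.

t=0 i0:sub ; RAW r4
t=1 i1,i2:st+mul ; 2-wide
t=2 i3:blt ; no-port BR/BR
t=3 i4,i5:blt+mulh ; 2-wide
t=4 i6,i7:xor+blt ; 2-wide
t=5 i8,i9:xor+blt ; 2-wide
t=6 i10,i11:st+add ; 2-wide
t=7 i12:or ; tail

PAIRS = 5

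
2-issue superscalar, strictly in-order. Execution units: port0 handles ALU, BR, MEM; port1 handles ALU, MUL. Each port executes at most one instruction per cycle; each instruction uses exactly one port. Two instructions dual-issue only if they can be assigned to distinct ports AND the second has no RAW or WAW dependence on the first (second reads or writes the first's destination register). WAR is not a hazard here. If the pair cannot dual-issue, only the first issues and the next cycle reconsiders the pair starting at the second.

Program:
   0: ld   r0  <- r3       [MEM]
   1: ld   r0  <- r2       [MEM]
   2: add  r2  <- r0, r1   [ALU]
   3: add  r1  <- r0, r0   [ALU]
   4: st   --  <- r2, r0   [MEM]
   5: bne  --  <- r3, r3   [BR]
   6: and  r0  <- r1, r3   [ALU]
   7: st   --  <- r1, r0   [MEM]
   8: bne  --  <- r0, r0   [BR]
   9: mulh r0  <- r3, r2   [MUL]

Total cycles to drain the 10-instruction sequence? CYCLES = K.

#0 head=0: ld.MEM i0 no-port MEM/MEM
#1 head=1: ld.MEM i1 RAW r0
#2 head=2: add.ALU;add.ALU i2+i3 2-wide
#3 head=4: st.MEM i4 no-port MEM/BR
#4 head=5: bne.BR;and.ALU i5+i6 2-wide
#5 head=7: st.MEM i7 no-port MEM/BR
#6 head=8: bne.BR;mulh.MUL i8+i9 2-wide

CYCLES = 7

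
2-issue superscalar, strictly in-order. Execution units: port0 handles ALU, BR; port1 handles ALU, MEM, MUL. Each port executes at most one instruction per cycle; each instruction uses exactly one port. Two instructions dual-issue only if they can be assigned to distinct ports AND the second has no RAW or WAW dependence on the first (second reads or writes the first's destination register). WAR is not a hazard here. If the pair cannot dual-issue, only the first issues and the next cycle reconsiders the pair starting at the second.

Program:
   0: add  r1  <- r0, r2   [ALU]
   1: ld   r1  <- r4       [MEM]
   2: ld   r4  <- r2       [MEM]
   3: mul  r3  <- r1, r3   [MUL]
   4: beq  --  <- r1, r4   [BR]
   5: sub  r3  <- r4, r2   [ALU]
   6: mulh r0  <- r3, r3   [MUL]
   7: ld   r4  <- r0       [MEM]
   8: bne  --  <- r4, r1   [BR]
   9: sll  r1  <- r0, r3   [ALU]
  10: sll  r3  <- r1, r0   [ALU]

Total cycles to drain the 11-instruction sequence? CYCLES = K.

CYCLES = 9

[0] i0  add.ALU  -- WAW r1
[1] i1  ld.MEM  -- no-port MEM/MEM
[2] i2  ld.MEM  -- no-port MEM/MUL
[3] i3&i4  mul.MUL+beq.BR  -- 2-wide
[4] i5  sub.ALU  -- RAW r3
[5] i6  mulh.MUL  -- no-port MUL/MEM
[6] i7  ld.MEM  -- RAW r4
[7] i8&i9  bne.BR+sll.ALU  -- 2-wide
[8] i10  sll.ALU  -- tail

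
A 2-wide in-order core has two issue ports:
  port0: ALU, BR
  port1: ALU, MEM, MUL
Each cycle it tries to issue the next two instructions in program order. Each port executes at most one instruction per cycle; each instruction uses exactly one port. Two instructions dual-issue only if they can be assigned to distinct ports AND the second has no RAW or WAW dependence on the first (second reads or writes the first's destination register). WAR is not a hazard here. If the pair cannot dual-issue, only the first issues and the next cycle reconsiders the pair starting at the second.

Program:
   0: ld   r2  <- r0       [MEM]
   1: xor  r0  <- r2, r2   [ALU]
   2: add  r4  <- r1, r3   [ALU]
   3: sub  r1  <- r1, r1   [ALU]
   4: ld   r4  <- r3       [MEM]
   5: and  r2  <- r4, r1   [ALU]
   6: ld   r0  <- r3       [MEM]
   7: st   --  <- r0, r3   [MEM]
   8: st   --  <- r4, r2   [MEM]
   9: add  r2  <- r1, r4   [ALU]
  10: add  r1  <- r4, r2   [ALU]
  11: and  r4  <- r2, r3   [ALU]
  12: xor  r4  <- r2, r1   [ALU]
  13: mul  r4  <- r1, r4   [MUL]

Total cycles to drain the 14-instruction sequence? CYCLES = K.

CYCLES = 9

#0 head=0: ld i0 RAW r2
#1 head=1: xor+add i1,i2 dual
#2 head=3: sub+ld i3,i4 dual
#3 head=5: and+ld i5,i6 dual
#4 head=7: st i7 no-port MEM/MEM
#5 head=8: st+add i8,i9 dual
#6 head=10: add+and i10,i11 dual
#7 head=12: xor i12 RAW+WAW r4
#8 head=13: mul i13 tail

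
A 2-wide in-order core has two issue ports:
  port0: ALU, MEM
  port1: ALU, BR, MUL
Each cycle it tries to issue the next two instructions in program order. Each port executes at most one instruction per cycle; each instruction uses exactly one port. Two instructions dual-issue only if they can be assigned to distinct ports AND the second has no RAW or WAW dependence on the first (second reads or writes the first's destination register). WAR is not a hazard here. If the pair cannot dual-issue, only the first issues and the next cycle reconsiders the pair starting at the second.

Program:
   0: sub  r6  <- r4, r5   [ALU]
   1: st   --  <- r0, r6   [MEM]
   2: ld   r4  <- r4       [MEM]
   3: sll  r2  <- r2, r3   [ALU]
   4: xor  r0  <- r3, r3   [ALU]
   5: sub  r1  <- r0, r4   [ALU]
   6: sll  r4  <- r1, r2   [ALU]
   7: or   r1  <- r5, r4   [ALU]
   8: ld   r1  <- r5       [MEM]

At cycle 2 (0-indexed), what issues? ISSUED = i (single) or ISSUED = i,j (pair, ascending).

ISSUED = 2,3

0. sub.ALU @i0  | RAW r6
1. st.MEM @i1  | no-port MEM/MEM
2. ld.MEM sll.ALU @i2&i3  | dual
3. xor.ALU @i4  | RAW r0
4. sub.ALU @i5  | RAW r1
5. sll.ALU @i6  | RAW r4
6. or.ALU @i7  | WAW r1
7. ld.MEM @i8  | tail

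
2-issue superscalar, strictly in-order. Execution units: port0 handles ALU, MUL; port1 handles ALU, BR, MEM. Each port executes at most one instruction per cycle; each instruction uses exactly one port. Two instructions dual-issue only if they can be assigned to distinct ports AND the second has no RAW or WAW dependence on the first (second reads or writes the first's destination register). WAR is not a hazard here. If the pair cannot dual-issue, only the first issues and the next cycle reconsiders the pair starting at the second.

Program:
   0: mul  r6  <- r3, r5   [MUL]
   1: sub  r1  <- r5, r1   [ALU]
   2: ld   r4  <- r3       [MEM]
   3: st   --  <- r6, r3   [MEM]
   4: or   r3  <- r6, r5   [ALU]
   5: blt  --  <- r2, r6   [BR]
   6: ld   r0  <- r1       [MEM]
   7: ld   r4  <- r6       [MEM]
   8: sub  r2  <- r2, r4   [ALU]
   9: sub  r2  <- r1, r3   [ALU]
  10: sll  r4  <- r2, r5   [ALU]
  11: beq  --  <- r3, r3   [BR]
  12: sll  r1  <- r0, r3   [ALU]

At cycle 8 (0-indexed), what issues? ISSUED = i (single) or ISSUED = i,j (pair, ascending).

t=0 i0&i1:mul.MUL/sub.ALU ; 2-wide
t=1 i2:ld.MEM ; no-port MEM/MEM
t=2 i3&i4:st.MEM/or.ALU ; 2-wide
t=3 i5:blt.BR ; no-port BR/MEM
t=4 i6:ld.MEM ; no-port MEM/MEM
t=5 i7:ld.MEM ; RAW r4
t=6 i8:sub.ALU ; WAW r2
t=7 i9:sub.ALU ; RAW r2
t=8 i10&i11:sll.ALU/beq.BR ; 2-wide
t=9 i12:sll.ALU ; tail

ISSUED = 10,11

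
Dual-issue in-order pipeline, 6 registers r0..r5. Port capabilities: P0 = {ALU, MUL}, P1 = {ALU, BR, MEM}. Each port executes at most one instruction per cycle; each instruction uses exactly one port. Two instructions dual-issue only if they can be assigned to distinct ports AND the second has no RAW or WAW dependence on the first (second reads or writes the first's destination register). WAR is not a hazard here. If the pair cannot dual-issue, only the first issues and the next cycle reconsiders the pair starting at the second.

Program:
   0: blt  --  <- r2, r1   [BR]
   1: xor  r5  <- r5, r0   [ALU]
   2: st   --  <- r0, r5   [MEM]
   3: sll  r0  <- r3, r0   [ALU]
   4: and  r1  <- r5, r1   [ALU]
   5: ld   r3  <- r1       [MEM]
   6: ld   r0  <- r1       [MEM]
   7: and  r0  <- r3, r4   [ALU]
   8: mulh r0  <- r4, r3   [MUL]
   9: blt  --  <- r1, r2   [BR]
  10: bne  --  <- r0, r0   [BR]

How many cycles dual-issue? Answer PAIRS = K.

[0] i0/i1  blt.BR;xor.ALU  -- 2-wide
[1] i2/i3  st.MEM;sll.ALU  -- 2-wide
[2] i4  and.ALU  -- RAW r1
[3] i5  ld.MEM  -- no-port MEM/MEM
[4] i6  ld.MEM  -- WAW r0
[5] i7  and.ALU  -- WAW r0
[6] i8/i9  mulh.MUL;blt.BR  -- 2-wide
[7] i10  bne.BR  -- tail

PAIRS = 3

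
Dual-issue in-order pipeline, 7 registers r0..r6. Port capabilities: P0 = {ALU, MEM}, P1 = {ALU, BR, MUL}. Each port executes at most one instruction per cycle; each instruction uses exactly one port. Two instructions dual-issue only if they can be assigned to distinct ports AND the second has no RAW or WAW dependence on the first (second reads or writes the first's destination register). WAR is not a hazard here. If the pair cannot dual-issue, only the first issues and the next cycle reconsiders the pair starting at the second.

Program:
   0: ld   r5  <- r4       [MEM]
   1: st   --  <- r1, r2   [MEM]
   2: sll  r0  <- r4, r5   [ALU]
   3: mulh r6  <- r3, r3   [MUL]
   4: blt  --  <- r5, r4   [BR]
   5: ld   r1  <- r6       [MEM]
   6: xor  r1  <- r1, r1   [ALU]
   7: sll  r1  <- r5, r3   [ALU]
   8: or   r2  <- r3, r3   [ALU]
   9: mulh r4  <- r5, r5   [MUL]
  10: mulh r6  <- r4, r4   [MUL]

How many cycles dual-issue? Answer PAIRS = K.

#0 head=0: ld.MEM i0 no-port MEM/MEM
#1 head=1: st.MEM+sll.ALU i1/i2 2-wide
#2 head=3: mulh.MUL i3 no-port MUL/BR
#3 head=4: blt.BR+ld.MEM i4/i5 2-wide
#4 head=6: xor.ALU i6 WAW r1
#5 head=7: sll.ALU+or.ALU i7/i8 2-wide
#6 head=9: mulh.MUL i9 no-port MUL/MUL
#7 head=10: mulh.MUL i10 tail

PAIRS = 3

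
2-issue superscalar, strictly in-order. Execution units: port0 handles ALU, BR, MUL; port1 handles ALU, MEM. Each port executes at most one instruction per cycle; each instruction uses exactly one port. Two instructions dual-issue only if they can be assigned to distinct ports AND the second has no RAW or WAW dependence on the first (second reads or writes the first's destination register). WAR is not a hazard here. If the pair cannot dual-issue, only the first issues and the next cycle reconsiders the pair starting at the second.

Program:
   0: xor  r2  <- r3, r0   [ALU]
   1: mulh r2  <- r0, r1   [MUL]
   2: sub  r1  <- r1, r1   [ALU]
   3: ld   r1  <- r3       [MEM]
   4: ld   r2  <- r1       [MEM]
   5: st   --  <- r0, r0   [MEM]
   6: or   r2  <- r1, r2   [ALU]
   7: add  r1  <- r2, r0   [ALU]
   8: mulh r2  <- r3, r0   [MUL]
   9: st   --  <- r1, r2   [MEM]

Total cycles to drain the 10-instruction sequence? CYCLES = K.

#0 head=0: xor i0 WAW r2
#1 head=1: mulh+sub i1+i2 2-wide
#2 head=3: ld i3 no-port MEM/MEM
#3 head=4: ld i4 no-port MEM/MEM
#4 head=5: st+or i5+i6 2-wide
#5 head=7: add+mulh i7+i8 2-wide
#6 head=9: st i9 tail

CYCLES = 7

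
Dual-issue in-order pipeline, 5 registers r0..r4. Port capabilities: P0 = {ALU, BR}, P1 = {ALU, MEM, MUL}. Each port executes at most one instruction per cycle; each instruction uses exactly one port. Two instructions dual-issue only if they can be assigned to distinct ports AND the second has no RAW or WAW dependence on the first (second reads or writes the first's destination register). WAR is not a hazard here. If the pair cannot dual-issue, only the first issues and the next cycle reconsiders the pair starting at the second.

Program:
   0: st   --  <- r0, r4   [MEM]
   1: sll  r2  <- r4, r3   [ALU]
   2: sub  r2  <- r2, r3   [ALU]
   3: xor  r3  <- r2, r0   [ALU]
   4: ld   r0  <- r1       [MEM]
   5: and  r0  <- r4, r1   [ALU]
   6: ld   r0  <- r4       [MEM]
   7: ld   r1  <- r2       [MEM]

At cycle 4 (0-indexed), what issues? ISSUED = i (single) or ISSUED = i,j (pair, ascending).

ISSUED = 6

c0: i0&i1 st.MEM/sll.ALU  dual
c1: i2 sub.ALU  RAW r2
c2: i3&i4 xor.ALU/ld.MEM  dual
c3: i5 and.ALU  WAW r0
c4: i6 ld.MEM  no-port MEM/MEM
c5: i7 ld.MEM  tail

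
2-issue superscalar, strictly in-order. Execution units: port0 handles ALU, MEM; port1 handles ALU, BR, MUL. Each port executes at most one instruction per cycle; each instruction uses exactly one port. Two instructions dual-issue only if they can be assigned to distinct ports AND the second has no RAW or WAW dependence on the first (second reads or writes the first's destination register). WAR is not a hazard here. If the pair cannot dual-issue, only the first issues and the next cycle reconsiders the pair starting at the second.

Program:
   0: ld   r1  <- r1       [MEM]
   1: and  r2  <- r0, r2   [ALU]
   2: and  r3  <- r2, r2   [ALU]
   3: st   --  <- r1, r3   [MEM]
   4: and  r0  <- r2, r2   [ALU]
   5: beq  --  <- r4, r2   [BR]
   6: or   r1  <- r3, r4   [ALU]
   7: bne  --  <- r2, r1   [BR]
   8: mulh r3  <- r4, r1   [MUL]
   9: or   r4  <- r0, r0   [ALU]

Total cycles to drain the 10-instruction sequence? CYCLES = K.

CYCLES = 6

[0] i0&i1  ld;and  -- dual
[1] i2  and  -- RAW r3
[2] i3&i4  st;and  -- dual
[3] i5&i6  beq;or  -- dual
[4] i7  bne  -- no-port BR/MUL
[5] i8&i9  mulh;or  -- dual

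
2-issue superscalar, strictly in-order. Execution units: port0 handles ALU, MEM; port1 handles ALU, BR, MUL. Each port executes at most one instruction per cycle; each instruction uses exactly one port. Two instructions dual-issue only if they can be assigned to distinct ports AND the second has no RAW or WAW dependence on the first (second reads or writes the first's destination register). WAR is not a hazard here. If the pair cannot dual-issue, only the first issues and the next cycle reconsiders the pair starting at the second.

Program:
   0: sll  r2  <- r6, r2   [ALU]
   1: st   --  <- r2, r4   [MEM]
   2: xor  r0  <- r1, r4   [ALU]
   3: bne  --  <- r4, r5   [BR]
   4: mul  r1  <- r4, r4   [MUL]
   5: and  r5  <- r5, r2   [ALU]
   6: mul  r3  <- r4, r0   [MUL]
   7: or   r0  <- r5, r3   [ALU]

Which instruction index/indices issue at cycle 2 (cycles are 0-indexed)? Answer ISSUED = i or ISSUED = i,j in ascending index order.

ISSUED = 3

[0] i0  sll.ALU  -- RAW r2
[1] i1&i2  st.MEM;xor.ALU  -- dual
[2] i3  bne.BR  -- no-port BR/MUL
[3] i4&i5  mul.MUL;and.ALU  -- dual
[4] i6  mul.MUL  -- RAW r3
[5] i7  or.ALU  -- tail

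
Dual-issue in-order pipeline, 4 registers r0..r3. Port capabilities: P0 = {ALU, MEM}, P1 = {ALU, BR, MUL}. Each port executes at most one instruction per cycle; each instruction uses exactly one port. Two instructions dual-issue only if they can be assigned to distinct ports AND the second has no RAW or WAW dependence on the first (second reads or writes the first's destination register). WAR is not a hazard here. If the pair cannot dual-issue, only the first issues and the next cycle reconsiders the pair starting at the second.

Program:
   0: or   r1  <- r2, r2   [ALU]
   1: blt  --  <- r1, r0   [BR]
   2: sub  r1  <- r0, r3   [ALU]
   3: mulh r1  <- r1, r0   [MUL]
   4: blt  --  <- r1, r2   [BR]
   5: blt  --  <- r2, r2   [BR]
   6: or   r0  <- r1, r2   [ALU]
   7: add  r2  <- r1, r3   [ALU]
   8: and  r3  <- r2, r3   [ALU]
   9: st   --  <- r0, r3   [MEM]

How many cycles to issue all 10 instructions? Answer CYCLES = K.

CYCLES = 8

0. or @i0  | RAW r1
1. blt;sub @i1&i2  | dual
2. mulh @i3  | no-port MUL/BR
3. blt @i4  | no-port BR/BR
4. blt;or @i5&i6  | dual
5. add @i7  | RAW r2
6. and @i8  | RAW r3
7. st @i9  | tail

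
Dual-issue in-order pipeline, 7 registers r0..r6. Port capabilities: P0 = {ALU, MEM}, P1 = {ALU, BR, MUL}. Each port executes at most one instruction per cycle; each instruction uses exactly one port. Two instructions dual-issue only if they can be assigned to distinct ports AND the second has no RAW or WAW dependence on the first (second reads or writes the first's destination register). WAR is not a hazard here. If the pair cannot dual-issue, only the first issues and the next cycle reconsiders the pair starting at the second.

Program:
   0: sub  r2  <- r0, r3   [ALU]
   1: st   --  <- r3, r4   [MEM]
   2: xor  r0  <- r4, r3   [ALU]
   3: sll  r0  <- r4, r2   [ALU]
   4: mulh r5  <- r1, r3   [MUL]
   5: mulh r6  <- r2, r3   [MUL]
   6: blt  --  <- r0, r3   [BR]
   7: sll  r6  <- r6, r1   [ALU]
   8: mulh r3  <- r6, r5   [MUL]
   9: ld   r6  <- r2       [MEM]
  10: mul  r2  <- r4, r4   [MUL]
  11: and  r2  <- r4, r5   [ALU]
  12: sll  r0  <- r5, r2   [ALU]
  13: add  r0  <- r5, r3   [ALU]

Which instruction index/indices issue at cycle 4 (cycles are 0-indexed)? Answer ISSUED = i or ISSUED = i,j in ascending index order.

ISSUED = 6,7

0. sub st @i0+i1  | 2-wide
1. xor @i2  | WAW r0
2. sll mulh @i3+i4  | 2-wide
3. mulh @i5  | no-port MUL/BR
4. blt sll @i6+i7  | 2-wide
5. mulh ld @i8+i9  | 2-wide
6. mul @i10  | WAW r2
7. and @i11  | RAW r2
8. sll @i12  | WAW r0
9. add @i13  | tail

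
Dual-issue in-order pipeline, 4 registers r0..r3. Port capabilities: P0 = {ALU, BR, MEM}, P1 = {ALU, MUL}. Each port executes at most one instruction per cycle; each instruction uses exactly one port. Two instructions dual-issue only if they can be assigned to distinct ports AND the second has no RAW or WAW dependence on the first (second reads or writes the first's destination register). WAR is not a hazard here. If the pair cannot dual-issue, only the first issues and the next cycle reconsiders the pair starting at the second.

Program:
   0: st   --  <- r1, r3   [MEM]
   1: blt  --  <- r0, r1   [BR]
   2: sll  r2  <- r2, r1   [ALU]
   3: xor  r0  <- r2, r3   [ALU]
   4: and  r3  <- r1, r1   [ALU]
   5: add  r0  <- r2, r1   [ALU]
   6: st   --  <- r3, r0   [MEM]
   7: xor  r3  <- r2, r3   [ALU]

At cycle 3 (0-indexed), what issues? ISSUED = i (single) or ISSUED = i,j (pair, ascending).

ISSUED = 5

0. st @i0  | no-port MEM/BR
1. blt/sll @i1,i2  | pair
2. xor/and @i3,i4  | pair
3. add @i5  | RAW r0
4. st/xor @i6,i7  | pair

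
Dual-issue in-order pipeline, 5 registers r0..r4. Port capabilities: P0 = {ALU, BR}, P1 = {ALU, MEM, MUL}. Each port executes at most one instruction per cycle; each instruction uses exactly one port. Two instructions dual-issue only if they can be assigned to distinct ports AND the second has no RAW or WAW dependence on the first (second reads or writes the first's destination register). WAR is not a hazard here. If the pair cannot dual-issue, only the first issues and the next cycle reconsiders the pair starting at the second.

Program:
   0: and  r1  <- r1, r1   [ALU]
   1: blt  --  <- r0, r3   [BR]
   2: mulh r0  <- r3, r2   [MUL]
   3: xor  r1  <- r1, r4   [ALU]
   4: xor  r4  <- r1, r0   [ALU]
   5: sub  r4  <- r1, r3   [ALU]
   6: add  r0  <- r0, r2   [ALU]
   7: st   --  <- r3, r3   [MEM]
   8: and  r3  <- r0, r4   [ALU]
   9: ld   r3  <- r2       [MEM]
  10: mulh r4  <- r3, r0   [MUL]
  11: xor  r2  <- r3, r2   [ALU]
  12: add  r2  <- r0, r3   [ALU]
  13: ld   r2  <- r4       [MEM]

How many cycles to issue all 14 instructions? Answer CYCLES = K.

CYCLES = 9

#0 head=0: and;blt i0&i1 2-wide
#1 head=2: mulh;xor i2&i3 2-wide
#2 head=4: xor i4 WAW r4
#3 head=5: sub;add i5&i6 2-wide
#4 head=7: st;and i7&i8 2-wide
#5 head=9: ld i9 no-port MEM/MUL
#6 head=10: mulh;xor i10&i11 2-wide
#7 head=12: add i12 WAW r2
#8 head=13: ld i13 tail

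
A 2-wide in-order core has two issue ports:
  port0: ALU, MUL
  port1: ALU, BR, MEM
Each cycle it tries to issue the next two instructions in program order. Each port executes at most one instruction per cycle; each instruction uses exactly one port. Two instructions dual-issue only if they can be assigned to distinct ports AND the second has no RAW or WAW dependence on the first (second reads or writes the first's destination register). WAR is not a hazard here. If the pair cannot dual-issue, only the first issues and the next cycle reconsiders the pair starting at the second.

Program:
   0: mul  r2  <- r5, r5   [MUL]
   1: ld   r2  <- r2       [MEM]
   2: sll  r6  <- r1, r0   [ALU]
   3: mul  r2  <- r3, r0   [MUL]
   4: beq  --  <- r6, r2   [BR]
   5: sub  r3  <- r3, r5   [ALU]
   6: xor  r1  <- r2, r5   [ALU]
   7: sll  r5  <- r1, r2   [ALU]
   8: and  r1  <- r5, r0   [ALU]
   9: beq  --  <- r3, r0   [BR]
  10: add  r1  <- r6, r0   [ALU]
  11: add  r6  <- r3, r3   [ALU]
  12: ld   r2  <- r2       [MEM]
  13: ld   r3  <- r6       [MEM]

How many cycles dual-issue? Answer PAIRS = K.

#0 head=0: mul i0 RAW+WAW r2
#1 head=1: ld sll i1&i2 2-wide
#2 head=3: mul i3 RAW r2
#3 head=4: beq sub i4&i5 2-wide
#4 head=6: xor i6 RAW r1
#5 head=7: sll i7 RAW r5
#6 head=8: and beq i8&i9 2-wide
#7 head=10: add add i10&i11 2-wide
#8 head=12: ld i12 no-port MEM/MEM
#9 head=13: ld i13 tail

PAIRS = 4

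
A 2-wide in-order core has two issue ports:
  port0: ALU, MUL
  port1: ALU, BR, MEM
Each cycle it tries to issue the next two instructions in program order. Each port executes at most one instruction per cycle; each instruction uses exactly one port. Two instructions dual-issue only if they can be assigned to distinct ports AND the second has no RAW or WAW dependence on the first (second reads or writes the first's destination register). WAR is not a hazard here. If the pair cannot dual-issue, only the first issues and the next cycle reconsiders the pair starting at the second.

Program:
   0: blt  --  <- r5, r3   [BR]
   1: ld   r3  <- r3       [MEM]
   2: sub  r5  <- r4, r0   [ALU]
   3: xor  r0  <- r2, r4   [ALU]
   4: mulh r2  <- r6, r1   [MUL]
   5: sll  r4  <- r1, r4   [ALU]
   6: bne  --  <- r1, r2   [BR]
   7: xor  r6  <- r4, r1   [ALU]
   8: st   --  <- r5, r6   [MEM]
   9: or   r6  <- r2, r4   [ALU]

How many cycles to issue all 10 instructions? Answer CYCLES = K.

CYCLES = 6

[0] i0  blt.BR  -- no-port BR/MEM
[1] i1/i2  ld.MEM+sub.ALU  -- dual
[2] i3/i4  xor.ALU+mulh.MUL  -- dual
[3] i5/i6  sll.ALU+bne.BR  -- dual
[4] i7  xor.ALU  -- RAW r6
[5] i8/i9  st.MEM+or.ALU  -- dual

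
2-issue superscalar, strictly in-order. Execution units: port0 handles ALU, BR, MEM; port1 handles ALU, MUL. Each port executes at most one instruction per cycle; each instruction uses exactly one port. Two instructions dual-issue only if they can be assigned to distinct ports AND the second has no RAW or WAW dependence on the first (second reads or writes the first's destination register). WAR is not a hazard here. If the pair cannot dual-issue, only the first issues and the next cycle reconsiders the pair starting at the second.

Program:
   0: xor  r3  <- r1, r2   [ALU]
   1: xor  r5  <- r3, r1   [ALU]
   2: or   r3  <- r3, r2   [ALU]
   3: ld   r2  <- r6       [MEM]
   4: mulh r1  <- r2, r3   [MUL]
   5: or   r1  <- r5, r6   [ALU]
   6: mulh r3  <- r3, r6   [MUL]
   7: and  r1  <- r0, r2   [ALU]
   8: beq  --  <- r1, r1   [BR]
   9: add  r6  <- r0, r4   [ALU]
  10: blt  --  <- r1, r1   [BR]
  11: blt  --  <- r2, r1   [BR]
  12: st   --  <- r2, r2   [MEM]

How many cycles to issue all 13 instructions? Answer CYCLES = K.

0. xor.ALU @i0  | RAW r3
1. xor.ALU;or.ALU @i1,i2  | dual
2. ld.MEM @i3  | RAW r2
3. mulh.MUL @i4  | WAW r1
4. or.ALU;mulh.MUL @i5,i6  | dual
5. and.ALU @i7  | RAW r1
6. beq.BR;add.ALU @i8,i9  | dual
7. blt.BR @i10  | no-port BR/BR
8. blt.BR @i11  | no-port BR/MEM
9. st.MEM @i12  | tail

CYCLES = 10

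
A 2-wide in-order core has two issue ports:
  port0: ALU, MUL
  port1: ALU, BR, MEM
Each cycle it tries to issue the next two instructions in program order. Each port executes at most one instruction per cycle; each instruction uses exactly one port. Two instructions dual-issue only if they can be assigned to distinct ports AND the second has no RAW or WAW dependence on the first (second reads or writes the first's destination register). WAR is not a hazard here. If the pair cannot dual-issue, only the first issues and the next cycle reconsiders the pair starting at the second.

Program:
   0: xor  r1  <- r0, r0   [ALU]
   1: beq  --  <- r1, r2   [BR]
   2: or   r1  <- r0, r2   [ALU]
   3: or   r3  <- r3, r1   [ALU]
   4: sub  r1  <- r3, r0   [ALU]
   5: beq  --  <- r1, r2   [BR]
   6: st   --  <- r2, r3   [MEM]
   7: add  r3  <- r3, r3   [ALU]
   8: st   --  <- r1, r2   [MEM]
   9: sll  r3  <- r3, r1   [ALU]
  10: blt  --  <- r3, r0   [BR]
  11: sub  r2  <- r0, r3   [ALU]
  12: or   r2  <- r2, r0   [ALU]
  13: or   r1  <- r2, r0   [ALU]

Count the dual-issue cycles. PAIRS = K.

PAIRS = 4

t=0 i0:xor ; RAW r1
t=1 i1,i2:beq;or ; pair
t=2 i3:or ; RAW r3
t=3 i4:sub ; RAW r1
t=4 i5:beq ; no-port BR/MEM
t=5 i6,i7:st;add ; pair
t=6 i8,i9:st;sll ; pair
t=7 i10,i11:blt;sub ; pair
t=8 i12:or ; RAW r2
t=9 i13:or ; tail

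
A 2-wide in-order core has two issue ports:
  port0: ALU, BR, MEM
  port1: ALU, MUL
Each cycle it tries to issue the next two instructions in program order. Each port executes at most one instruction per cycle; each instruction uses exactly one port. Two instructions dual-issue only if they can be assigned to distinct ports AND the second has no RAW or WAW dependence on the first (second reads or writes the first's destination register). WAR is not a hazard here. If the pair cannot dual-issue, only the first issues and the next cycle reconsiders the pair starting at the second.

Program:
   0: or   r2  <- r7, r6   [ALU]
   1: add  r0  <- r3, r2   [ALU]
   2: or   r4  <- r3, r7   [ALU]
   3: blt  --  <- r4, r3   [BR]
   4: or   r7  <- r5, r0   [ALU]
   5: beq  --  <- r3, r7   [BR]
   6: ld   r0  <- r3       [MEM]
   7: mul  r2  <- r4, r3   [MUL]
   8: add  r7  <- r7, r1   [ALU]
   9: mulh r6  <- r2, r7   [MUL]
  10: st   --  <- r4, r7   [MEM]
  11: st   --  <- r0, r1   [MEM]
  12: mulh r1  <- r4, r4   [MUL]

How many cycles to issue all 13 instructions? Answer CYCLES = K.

c0: i0 or.ALU  RAW r2
c1: i1/i2 add.ALU or.ALU  pair
c2: i3/i4 blt.BR or.ALU  pair
c3: i5 beq.BR  no-port BR/MEM
c4: i6/i7 ld.MEM mul.MUL  pair
c5: i8 add.ALU  RAW r7
c6: i9/i10 mulh.MUL st.MEM  pair
c7: i11/i12 st.MEM mulh.MUL  pair

CYCLES = 8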